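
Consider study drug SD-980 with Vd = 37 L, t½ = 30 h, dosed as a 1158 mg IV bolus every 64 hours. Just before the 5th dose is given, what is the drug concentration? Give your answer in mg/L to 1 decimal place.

f = (1/2)^(τ/t½) = (1/2)^(64/30) ≈ 0.2279.
C₀ = D/Vd = 1158/37 ≈ 31.297 mg/L.
Before the 5th dose, 4 doses have been given. Superposition: Cmin = C₀·(f + f² + … + f^4).
≈ 31.297 × (0.2279 + 0.0519 + 0.0118 + 0.0027) ≈ 31.297 × 0.2943 ≈ 9.211 mg/L.

9.2 mg/L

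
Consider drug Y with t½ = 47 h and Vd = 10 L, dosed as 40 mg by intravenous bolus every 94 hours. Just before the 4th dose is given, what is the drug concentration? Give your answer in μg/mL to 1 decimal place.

1.3 μg/mL

f = (1/2)^(τ/t½) = (1/2)^(94/47) ≈ 0.2500.
C₀ = D/Vd = 40/10 ≈ 4.000 μg/mL.
Before the 4th dose, 3 doses have been given. Superposition: Cmin = C₀·(f + f² + … + f^3).
≈ 4.000 × (0.2500 + 0.0625 + 0.0156) ≈ 4.000 × 0.3281 ≈ 1.312 μg/mL.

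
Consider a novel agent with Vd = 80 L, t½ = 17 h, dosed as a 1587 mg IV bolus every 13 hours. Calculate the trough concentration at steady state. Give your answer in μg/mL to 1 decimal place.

k = ln2/t½ = ln2/17 ≈ 0.040773 h⁻¹; fraction remaining f = e^(−kτ) = e^(−0.040773×13) ≈ 0.5886.
Single-dose peak C₀ = D/Vd = 1587/80 ≈ 19.837 μg/mL.
Steady-state trough Cmin,ss = C₀·f/(1−f) ≈ 19.837 × 0.5886/0.4114 ≈ 28.381 μg/mL.

28.4 μg/mL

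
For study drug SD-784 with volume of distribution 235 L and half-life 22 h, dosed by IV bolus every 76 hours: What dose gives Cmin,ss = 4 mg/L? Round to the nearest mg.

9365 mg

τ/t½ = 76/22 ≈ 3.4545, so f = (1/2)^(76/22) ≈ 0.091218.
Cmin,ss = (D/Vd)·f/(1−f), so D = Cmin,ss·Vd·(1−f)/f.
D = 4 × 235 × (1−f)/f ≈ 4 × 235 × 9.96275 ≈ 9364.99 mg.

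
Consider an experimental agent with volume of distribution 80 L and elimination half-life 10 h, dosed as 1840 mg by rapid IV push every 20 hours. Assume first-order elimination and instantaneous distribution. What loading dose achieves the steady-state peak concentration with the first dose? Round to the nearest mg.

2453 mg

f = (1/2)^(20/10) ≈ 0.250000; accumulation ratio R = 1/(1−f) ≈ 1.33333.
Loading dose to hit Cmax,ss on first dose: D_load = D_maint·R ≈ 1840 × 1.33333 ≈ 2453.33 mg.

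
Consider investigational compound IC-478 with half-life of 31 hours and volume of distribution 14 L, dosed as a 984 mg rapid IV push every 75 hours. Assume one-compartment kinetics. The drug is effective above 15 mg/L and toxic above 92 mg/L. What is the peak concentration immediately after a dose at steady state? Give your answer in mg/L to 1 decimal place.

86.4 mg/L

Over one 75-h interval, 75/31 ≈ 2.4194 half-lives elapse, leaving f ≈ 0.1869 of each dose.
Accumulation ratio R = 1/(1 − f) ≈ 1/0.8131 ≈ 1.2299.
Each bolus raises the concentration by D/Vd = 984/14 ≈ 70.286 mg/L.
Steady-state peak Cmax,ss = C₀·R ≈ 70.286 × 1.2299 ≈ 86.445 mg/L.
Peak 86.4 mg/L vs MTC 92 mg/L: below toxic threshold.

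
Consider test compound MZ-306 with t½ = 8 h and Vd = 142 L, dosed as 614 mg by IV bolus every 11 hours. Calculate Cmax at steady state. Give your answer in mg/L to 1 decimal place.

τ/t½ = 11/8 ≈ 1.375, so fraction remaining f = (1/2)^(11/8) ≈ 0.3856.
Accumulation ratio R = 1/(1 − f) ≈ 1/0.6144 ≈ 1.6276.
Each bolus raises the concentration by D/Vd = 614/142 ≈ 4.324 mg/L.
Cmax,ss = C₀/(1 − f) ≈ 4.324/0.6144 ≈ 7.038 mg/L.

7.0 mg/L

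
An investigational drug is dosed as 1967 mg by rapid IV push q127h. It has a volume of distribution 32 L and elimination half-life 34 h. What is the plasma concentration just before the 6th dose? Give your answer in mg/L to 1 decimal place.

5.0 mg/L

f = (1/2)^(τ/t½) = (1/2)^(127/34) ≈ 0.0751.
C₀ = D/Vd = 1967/32 ≈ 61.469 mg/L.
Before the 6th dose, 5 doses have been given. Superposition: Cmin = C₀·(f + f² + … + f^5).
≈ 61.469 × (0.0751 + 0.0056 + 0.0004 + 0.0000 + 0.0000) ≈ 61.469 × 0.0811 ≈ 4.985 mg/L.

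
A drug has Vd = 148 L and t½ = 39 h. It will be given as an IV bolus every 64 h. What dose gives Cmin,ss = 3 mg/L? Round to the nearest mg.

941 mg

τ/t½ = 64/39 ≈ 1.641, so f = (1/2)^(64/39) ≈ 0.320628.
Cmin,ss = (D/Vd)·f/(1−f), so D = Cmin,ss·Vd·(1−f)/f.
D = 3 × 148 × (1−f)/f ≈ 3 × 148 × 2.11888 ≈ 940.78 mg.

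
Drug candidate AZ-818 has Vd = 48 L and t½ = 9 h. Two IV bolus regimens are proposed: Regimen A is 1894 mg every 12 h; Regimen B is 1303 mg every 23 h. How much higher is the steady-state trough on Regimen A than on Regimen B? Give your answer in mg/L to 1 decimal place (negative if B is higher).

Regimen A: f = (1/2)^(12/9) ≈ 0.3969; Cmin,ss = (1894/48)·f/(1−f) ≈ 25.968 mg/L.
Regimen B: f = (1/2)^(23/9) ≈ 0.1701; Cmin,ss = (1303/48)·f/(1−f) ≈ 5.564 mg/L.
Difference ≈ 25.968 − 5.564 ≈ 20.404 mg/L.

20.4 mg/L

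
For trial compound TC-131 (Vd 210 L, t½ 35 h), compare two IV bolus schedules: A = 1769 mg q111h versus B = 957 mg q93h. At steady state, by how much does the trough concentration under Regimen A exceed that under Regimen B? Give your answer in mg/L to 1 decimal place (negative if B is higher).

Regimen A: f = (1/2)^(111/35) ≈ 0.1110; Cmin,ss = (1769/210)·f/(1−f) ≈ 1.052 mg/L.
Regimen B: f = (1/2)^(93/35) ≈ 0.1585; Cmin,ss = (957/210)·f/(1−f) ≈ 0.858 mg/L.
Difference ≈ 1.052 − 0.858 ≈ 0.194 mg/L.

0.2 mg/L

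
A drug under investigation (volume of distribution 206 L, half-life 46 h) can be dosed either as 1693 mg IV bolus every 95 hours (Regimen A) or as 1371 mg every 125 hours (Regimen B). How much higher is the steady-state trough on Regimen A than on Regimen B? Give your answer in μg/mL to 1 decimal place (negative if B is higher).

Regimen A: f = (1/2)^(95/46) ≈ 0.2390; Cmin,ss = (1693/206)·f/(1−f) ≈ 2.581 μg/mL.
Regimen B: f = (1/2)^(125/46) ≈ 0.1520; Cmin,ss = (1371/206)·f/(1−f) ≈ 1.193 μg/mL.
Difference ≈ 2.581 − 1.193 ≈ 1.388 μg/mL.

1.4 μg/mL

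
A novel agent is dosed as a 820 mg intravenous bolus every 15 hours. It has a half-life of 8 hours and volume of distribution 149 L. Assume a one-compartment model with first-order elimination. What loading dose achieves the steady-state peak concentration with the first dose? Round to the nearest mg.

f = (1/2)^(15/8) ≈ 0.272627; accumulation ratio R = 1/(1−f) ≈ 1.37481.
Loading dose to hit Cmax,ss on first dose: D_load = D_maint·R ≈ 820 × 1.37481 ≈ 1127.34 mg.

1127 mg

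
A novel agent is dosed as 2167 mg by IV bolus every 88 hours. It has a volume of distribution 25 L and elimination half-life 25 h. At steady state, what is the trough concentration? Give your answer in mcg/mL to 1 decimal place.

τ/t½ = 88/25 ≈ 3.52, so fraction remaining f = (1/2)^(88/25) ≈ 0.0872.
Single-dose peak C₀ = D/Vd = 2167/25 ≈ 86.680 mcg/mL.
Steady-state trough Cmin,ss = C₀·f/(1−f) ≈ 86.680 × 0.0872/0.9128 ≈ 8.281 mcg/mL.

8.3 mcg/mL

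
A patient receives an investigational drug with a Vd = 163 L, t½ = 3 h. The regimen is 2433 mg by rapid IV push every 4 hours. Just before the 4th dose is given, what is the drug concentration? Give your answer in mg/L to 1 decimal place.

f = (1/2)^(τ/t½) = (1/2)^(4/3) ≈ 0.3969.
C₀ = D/Vd = 2433/163 ≈ 14.926 mg/L.
Before the 4th dose, 3 doses have been given. Superposition: Cmin = C₀·(f + f² + … + f^3).
≈ 14.926 × (0.3969 + 0.1575 + 0.0625) ≈ 14.926 × 0.6169 ≈ 9.208 mg/L.

9.2 mg/L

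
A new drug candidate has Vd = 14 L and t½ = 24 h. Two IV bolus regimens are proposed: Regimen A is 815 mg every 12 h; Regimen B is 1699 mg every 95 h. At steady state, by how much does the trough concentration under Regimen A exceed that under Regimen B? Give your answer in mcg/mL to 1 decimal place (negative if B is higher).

132.2 mcg/mL

Regimen A: f = (1/2)^(12/24) ≈ 0.7071; Cmin,ss = (815/14)·f/(1−f) ≈ 140.537 mcg/mL.
Regimen B: f = (1/2)^(95/24) ≈ 0.0643; Cmin,ss = (1699/14)·f/(1−f) ≈ 8.339 mcg/mL.
Difference ≈ 140.537 − 8.339 ≈ 132.198 mcg/mL.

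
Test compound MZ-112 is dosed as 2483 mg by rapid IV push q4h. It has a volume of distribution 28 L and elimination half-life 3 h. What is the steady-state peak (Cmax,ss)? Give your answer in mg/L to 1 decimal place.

τ/t½ = 4/3 ≈ 1.3333, so fraction remaining f = (1/2)^(4/3) ≈ 0.3969.
Accumulation ratio R = 1/(1 − f) ≈ 1/0.6031 ≈ 1.6581.
Single-dose peak C₀ = D/Vd = 2483/28 ≈ 88.679 mg/L.
Steady-state peak Cmax,ss = C₀·R ≈ 88.679 × 1.6581 ≈ 147.039 mg/L.

147.0 mg/L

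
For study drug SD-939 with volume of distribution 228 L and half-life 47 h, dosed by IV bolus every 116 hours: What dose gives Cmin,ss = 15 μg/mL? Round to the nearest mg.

τ/t½ = 116/47 ≈ 2.4681, so f = (1/2)^(116/47) ≈ 0.180731.
Cmin,ss = (D/Vd)·f/(1−f), so D = Cmin,ss·Vd·(1−f)/f.
D = 15 × 228 × (1−f)/f ≈ 15 × 228 × 4.53309 ≈ 15503.17 mg.

15503 mg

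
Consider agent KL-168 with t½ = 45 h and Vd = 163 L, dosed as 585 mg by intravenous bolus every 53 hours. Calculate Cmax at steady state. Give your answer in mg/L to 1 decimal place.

6.4 mg/L

Over one 53-h interval, 53/45 ≈ 1.1778 half-lives elapse, leaving f ≈ 0.4420 of each dose.
At steady state, accumulation factor R = 1/(1 − e^(−kτ)) ≈ 1.7921.
Single-dose peak C₀ = D/Vd = 585/163 ≈ 3.589 mg/L.
Cmax,ss = C₀/(1 − f) ≈ 3.589/0.5580 ≈ 6.432 mg/L.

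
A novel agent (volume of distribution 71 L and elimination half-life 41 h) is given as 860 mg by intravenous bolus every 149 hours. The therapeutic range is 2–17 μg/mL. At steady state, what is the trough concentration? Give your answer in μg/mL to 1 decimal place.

1.1 μg/mL

τ/t½ = 149/41 ≈ 3.6341, so fraction remaining f = (1/2)^(149/41) ≈ 0.0805.
At steady state, accumulation factor R = 1/(1 − e^(−kτ)) ≈ 1.0875.
Single-dose peak C₀ = D/Vd = 860/71 ≈ 12.113 μg/mL.
Cmax,ss = C₀/(1 − f) ≈ 12.113/0.9195 ≈ 13.173 μg/mL.
Steady-state trough Cmin,ss = Cmax,ss·f ≈ 13.173 × 0.0805 ≈ 1.060 μg/mL.
Trough 1.1 μg/mL vs MEC 2 μg/mL: subtherapeutic.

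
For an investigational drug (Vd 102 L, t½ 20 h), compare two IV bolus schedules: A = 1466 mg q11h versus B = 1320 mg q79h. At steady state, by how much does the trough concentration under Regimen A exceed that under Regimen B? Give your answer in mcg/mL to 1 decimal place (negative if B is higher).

30.1 mcg/mL

Regimen A: f = (1/2)^(11/20) ≈ 0.6830; Cmin,ss = (1466/102)·f/(1−f) ≈ 30.967 mcg/mL.
Regimen B: f = (1/2)^(79/20) ≈ 0.0647; Cmin,ss = (1320/102)·f/(1−f) ≈ 0.895 mcg/mL.
Difference ≈ 30.967 − 0.895 ≈ 30.072 mcg/mL.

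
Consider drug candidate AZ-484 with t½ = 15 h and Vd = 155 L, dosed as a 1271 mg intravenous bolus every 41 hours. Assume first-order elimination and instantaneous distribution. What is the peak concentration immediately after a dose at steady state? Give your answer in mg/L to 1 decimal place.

τ/t½ = 41/15 ≈ 2.7333, so fraction remaining f = (1/2)^(41/15) ≈ 0.1504.
Accumulation ratio R = 1/(1 − f) ≈ 1/0.8496 ≈ 1.1770.
Single-dose peak C₀ = D/Vd = 1271/155 ≈ 8.200 mg/L.
Cmax,ss = C₀/(1 − f) ≈ 8.200/0.8496 ≈ 9.652 mg/L.

9.7 mg/L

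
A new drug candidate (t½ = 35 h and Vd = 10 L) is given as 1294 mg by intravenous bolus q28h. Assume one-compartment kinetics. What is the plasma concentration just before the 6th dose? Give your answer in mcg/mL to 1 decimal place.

f = (1/2)^(τ/t½) = (1/2)^(28/35) ≈ 0.5743.
C₀ = D/Vd = 1294/10 ≈ 129.400 mcg/mL.
Before the 6th dose, 5 doses have been given. Superposition: Cmin = C₀·(f + f² + … + f^5).
≈ 129.400 × (0.5743 + 0.3298 + 0.1894 + 0.1088 + 0.0625) ≈ 129.400 × 1.2648 ≈ 163.665 mcg/mL.

163.7 mcg/mL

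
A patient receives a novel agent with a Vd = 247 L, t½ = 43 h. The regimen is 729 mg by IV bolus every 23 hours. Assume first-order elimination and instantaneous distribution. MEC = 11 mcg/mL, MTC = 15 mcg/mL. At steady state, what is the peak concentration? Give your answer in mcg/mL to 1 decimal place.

9.5 mcg/mL

τ/t½ = 23/43 ≈ 0.53488, so fraction remaining f = (1/2)^(23/43) ≈ 0.6902.
At steady state, accumulation factor R = 1/(1 − e^(−kτ)) ≈ 3.2279.
Each bolus raises the concentration by D/Vd = 729/247 ≈ 2.951 mcg/mL.
Steady-state peak Cmax,ss = C₀·R ≈ 2.951 × 3.2279 ≈ 9.526 mcg/mL.
Peak 9.5 mcg/mL vs MTC 15 mcg/mL: below toxic threshold.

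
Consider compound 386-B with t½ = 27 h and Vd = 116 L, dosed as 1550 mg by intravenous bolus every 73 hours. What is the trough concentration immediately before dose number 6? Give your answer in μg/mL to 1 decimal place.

2.4 μg/mL

f = (1/2)^(τ/t½) = (1/2)^(73/27) ≈ 0.1535.
C₀ = D/Vd = 1550/116 ≈ 13.362 μg/mL.
Before the 6th dose, 5 doses have been given. Superposition: Cmin = C₀·(f + f² + … + f^5).
≈ 13.362 × (0.1535 + 0.0236 + 0.0036 + 0.0006 + 0.0001) ≈ 13.362 × 0.1814 ≈ 2.424 μg/mL.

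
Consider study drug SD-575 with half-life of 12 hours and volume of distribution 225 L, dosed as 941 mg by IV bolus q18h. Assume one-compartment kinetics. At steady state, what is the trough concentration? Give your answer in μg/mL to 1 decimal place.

2.3 μg/mL

τ/t½ = 18/12 ≈ 1.5, so fraction remaining f = (1/2)^(18/12) ≈ 0.3536.
Each bolus raises the concentration by D/Vd = 941/225 ≈ 4.182 μg/mL.
Steady-state trough Cmin,ss = C₀·f/(1−f) ≈ 4.182 × 0.3536/0.6464 ≈ 2.288 μg/mL.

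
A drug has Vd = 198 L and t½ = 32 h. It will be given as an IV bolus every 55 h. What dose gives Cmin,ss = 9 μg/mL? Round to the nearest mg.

4083 mg

τ/t½ = 55/32 ≈ 1.7188, so f = (1/2)^(55/32) ≈ 0.303812.
Cmin,ss = (D/Vd)·f/(1−f), so D = Cmin,ss·Vd·(1−f)/f.
D = 9 × 198 × (1−f)/f ≈ 9 × 198 × 2.29151 ≈ 4083.47 mg.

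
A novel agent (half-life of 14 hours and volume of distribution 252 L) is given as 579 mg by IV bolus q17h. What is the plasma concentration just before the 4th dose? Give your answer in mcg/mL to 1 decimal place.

f = (1/2)^(τ/t½) = (1/2)^(17/14) ≈ 0.4310.
C₀ = D/Vd = 579/252 ≈ 2.298 mcg/mL.
Before the 4th dose, 3 doses have been given. Superposition: Cmin = C₀·(f + f² + … + f^3).
≈ 2.298 × (0.4310 + 0.1858 + 0.0801) ≈ 2.298 × 0.6969 ≈ 1.601 mcg/mL.

1.6 mcg/mL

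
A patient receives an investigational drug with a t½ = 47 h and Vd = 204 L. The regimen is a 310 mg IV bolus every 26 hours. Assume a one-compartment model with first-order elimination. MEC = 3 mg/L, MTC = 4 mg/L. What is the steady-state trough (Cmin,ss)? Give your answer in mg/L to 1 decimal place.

3.3 mg/L

Over one 26-h interval, 26/47 ≈ 0.55319 half-lives elapse, leaving f ≈ 0.6815 of each dose.
Single-dose peak C₀ = D/Vd = 310/204 ≈ 1.520 mg/L.
Steady-state trough Cmin,ss = C₀·f/(1−f) ≈ 1.520 × 0.6815/0.3185 ≈ 3.252 mg/L.
Trough 3.3 mg/L vs MEC 3 mg/L: adequate.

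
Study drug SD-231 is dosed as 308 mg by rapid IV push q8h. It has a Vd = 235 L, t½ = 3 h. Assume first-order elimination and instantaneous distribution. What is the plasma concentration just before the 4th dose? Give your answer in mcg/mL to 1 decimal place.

0.2 mcg/mL

f = (1/2)^(τ/t½) = (1/2)^(8/3) ≈ 0.1575.
C₀ = D/Vd = 308/235 ≈ 1.311 mcg/mL.
Before the 4th dose, 3 doses have been given. Superposition: Cmin = C₀·(f + f² + … + f^3).
≈ 1.311 × (0.1575 + 0.0248 + 0.0039) ≈ 1.311 × 0.1862 ≈ 0.244 mcg/mL.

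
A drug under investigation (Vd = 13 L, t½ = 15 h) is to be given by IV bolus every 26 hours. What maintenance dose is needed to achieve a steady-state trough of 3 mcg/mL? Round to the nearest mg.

τ/t½ = 26/15 ≈ 1.7333, so f = (1/2)^(26/15) ≈ 0.300756.
Cmin,ss = (D/Vd)·f/(1−f), so D = Cmin,ss·Vd·(1−f)/f.
D = 3 × 13 × (1−f)/f ≈ 3 × 13 × 2.32495 ≈ 90.67 mg.

91 mg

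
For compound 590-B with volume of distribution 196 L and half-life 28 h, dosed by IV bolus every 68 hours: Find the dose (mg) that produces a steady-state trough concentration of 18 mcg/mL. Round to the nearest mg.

τ/t½ = 68/28 ≈ 2.4286, so f = (1/2)^(68/28) ≈ 0.185749.
Cmin,ss = (D/Vd)·f/(1−f), so D = Cmin,ss·Vd·(1−f)/f.
D = 18 × 196 × (1−f)/f ≈ 18 × 196 × 4.38361 ≈ 15465.38 mg.

15465 mg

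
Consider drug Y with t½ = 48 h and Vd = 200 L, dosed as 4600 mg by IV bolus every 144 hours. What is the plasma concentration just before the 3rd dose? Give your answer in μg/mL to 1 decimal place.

3.2 μg/mL

f = (1/2)^(τ/t½) = (1/2)^(144/48) ≈ 0.1250.
C₀ = D/Vd = 4600/200 ≈ 23.000 μg/mL.
Before the 3rd dose, 2 doses have been given. Superposition: Cmin = C₀·(f + f²).
≈ 23.000 × (0.1250 + 0.0156) ≈ 23.000 × 0.1406 ≈ 3.234 μg/mL.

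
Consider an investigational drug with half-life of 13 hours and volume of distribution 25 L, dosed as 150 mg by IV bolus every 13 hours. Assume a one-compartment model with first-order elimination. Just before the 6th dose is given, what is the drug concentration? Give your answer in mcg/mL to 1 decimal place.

5.8 mcg/mL

f = (1/2)^(τ/t½) = (1/2)^(13/13) ≈ 0.5000.
C₀ = D/Vd = 150/25 ≈ 6.000 mcg/mL.
Before the 6th dose, 5 doses have been given. Superposition: Cmin = C₀·(f + f² + … + f^5).
≈ 6.000 × (0.5000 + 0.2500 + 0.1250 + 0.0625 + 0.0313) ≈ 6.000 × 0.9688 ≈ 5.813 mcg/mL.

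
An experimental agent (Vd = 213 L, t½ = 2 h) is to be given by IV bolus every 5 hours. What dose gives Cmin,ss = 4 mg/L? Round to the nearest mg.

τ/t½ = 5/2 ≈ 2.5, so f = (1/2)^(5/2) ≈ 0.176777.
Cmin,ss = (D/Vd)·f/(1−f), so D = Cmin,ss·Vd·(1−f)/f.
D = 4 × 213 × (1−f)/f ≈ 4 × 213 × 4.65684 ≈ 3967.63 mg.

3968 mg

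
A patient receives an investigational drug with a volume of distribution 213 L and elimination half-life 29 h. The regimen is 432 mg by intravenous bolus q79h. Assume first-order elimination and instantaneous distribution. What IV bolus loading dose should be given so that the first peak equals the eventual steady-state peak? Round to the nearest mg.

509 mg

f = (1/2)^(79/29) ≈ 0.151340; accumulation ratio R = 1/(1−f) ≈ 1.17833.
Loading dose to hit Cmax,ss on first dose: D_load = D_maint·R ≈ 432 × 1.17833 ≈ 509.04 mg.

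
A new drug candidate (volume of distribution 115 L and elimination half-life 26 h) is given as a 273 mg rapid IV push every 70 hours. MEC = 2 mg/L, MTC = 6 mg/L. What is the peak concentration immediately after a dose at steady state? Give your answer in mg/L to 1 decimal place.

2.8 mg/L

k = ln2/t½ = ln2/26 ≈ 0.026660 h⁻¹; fraction remaining f = e^(−kτ) = e^(−0.026660×70) ≈ 0.1547.
Accumulation ratio R = 1/(1 − f) ≈ 1/0.8453 ≈ 1.1830.
Each bolus raises the concentration by D/Vd = 273/115 ≈ 2.374 mg/L.
Steady-state peak Cmax,ss = C₀·R ≈ 2.374 × 1.1830 ≈ 2.808 mg/L.
Peak 2.8 mg/L vs MTC 6 mg/L: below toxic threshold.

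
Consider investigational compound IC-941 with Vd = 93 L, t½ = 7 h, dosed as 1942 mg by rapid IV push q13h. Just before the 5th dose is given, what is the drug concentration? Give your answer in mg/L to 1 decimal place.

f = (1/2)^(τ/t½) = (1/2)^(13/7) ≈ 0.2760.
C₀ = D/Vd = 1942/93 ≈ 20.882 mg/L.
Before the 5th dose, 4 doses have been given. Superposition: Cmin = C₀·(f + f² + … + f^4).
≈ 20.882 × (0.2760 + 0.0762 + 0.0210 + 0.0058) ≈ 20.882 × 0.3790 ≈ 7.914 mg/L.

7.9 mg/L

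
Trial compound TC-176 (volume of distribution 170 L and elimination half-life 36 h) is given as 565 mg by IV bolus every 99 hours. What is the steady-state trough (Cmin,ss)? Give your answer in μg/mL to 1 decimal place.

0.6 μg/mL

Over one 99-h interval, 99/36 ≈ 2.75 half-lives elapse, leaving f ≈ 0.1487 of each dose.
Single-dose peak C₀ = D/Vd = 565/170 ≈ 3.324 μg/mL.
Steady-state trough Cmin,ss = C₀·f/(1−f) ≈ 3.324 × 0.1487/0.8513 ≈ 0.581 μg/mL.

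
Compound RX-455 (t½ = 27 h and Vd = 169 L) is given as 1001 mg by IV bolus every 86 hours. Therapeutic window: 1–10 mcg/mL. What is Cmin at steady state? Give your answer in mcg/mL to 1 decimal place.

k = ln2/t½ = ln2/27 ≈ 0.025672 h⁻¹; fraction remaining f = e^(−kτ) = e^(−0.025672×86) ≈ 0.1099.
At steady state, accumulation factor R = 1/(1 − e^(−kτ)) ≈ 1.1235.
Single-dose peak C₀ = D/Vd = 1001/169 ≈ 5.923 mcg/mL.
Steady-state peak Cmax,ss = C₀·R ≈ 5.923 × 1.1235 ≈ 6.654 mcg/mL.
Steady-state trough Cmin,ss = Cmax,ss·f ≈ 6.654 × 0.1099 ≈ 0.731 mcg/mL.
Trough 0.7 mcg/mL vs MEC 1 mcg/mL: subtherapeutic.

0.7 mcg/mL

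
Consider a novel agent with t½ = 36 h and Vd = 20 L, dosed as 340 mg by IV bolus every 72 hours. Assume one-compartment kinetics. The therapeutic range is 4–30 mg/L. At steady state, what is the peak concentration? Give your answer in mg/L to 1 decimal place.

τ = 72 h = 2 half-lives, so f = (1/2)^2 = 0.25.
Accumulation ratio R = 1/(1 − f) = 1/0.75 = 4/3.
Single-dose peak C₀ = D/Vd = 340/20 = 17 mg/L.
Steady-state peak Cmax,ss = C₀·R = 17 × 4/3 ≈ 22.667 mg/L.
Peak 22.7 mg/L vs MTC 30 mg/L: below toxic threshold.

22.7 mg/L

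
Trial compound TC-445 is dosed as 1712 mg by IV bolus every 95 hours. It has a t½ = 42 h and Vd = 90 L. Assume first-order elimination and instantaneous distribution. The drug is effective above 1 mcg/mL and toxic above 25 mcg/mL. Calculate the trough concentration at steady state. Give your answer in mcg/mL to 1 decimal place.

5.0 mcg/mL

Over one 95-h interval, 95/42 ≈ 2.2619 half-lives elapse, leaving f ≈ 0.2085 of each dose.
Each bolus raises the concentration by D/Vd = 1712/90 ≈ 19.022 mcg/mL.
Steady-state trough Cmin,ss = C₀·f/(1−f) ≈ 19.022 × 0.2085/0.7915 ≈ 5.011 mcg/mL.
Trough 5.0 mcg/mL vs MEC 1 mcg/mL: adequate.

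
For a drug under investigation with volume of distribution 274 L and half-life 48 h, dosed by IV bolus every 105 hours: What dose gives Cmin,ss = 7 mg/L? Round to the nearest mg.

6819 mg

τ/t½ = 105/48 ≈ 2.1875, so f = (1/2)^(105/48) ≈ 0.219532.
Cmin,ss = (D/Vd)·f/(1−f), so D = Cmin,ss·Vd·(1−f)/f.
D = 7 × 274 × (1−f)/f ≈ 7 × 274 × 3.55514 ≈ 6818.76 mg.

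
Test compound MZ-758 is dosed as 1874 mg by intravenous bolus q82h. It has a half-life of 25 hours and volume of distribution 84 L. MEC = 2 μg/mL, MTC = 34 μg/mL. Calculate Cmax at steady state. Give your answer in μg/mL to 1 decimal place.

Over one 82-h interval, 82/25 ≈ 3.28 half-lives elapse, leaving f ≈ 0.1029 of each dose.
Accumulation ratio R = 1/(1 − f) ≈ 1/0.8971 ≈ 1.1147.
Single-dose peak C₀ = D/Vd = 1874/84 ≈ 22.310 μg/mL.
Cmax,ss = C₀/(1 − f) ≈ 22.310/0.8971 ≈ 24.869 μg/mL.
Peak 24.9 μg/mL vs MTC 34 μg/mL: below toxic threshold.

24.9 μg/mL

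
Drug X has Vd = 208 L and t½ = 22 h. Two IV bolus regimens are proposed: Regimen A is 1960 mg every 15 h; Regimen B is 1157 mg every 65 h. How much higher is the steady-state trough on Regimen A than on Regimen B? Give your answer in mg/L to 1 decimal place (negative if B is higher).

Regimen A: f = (1/2)^(15/22) ≈ 0.6234; Cmin,ss = (1960/208)·f/(1−f) ≈ 15.598 mg/L.
Regimen B: f = (1/2)^(65/22) ≈ 0.1290; Cmin,ss = (1157/208)·f/(1−f) ≈ 0.824 mg/L.
Difference ≈ 15.598 − 0.824 ≈ 14.774 mg/L.

14.8 mg/L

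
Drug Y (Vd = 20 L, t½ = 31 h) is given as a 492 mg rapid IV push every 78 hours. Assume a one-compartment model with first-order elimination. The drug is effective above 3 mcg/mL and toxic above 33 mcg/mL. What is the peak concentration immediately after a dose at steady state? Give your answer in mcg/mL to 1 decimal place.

29.8 mcg/mL

τ/t½ = 78/31 ≈ 2.5161, so fraction remaining f = (1/2)^(78/31) ≈ 0.1748.
At steady state, accumulation factor R = 1/(1 − e^(−kτ)) ≈ 1.2118.
Each bolus raises the concentration by D/Vd = 492/20 ≈ 24.600 mcg/mL.
Steady-state peak Cmax,ss = C₀·R ≈ 24.600 × 1.2118 ≈ 29.810 mcg/mL.
Peak 29.8 mcg/mL vs MTC 33 mcg/mL: below toxic threshold.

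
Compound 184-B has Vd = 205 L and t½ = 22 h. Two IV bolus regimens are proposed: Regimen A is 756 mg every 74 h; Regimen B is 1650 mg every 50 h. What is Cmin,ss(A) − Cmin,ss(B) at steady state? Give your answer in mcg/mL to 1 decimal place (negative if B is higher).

Regimen A: f = (1/2)^(74/22) ≈ 0.0972; Cmin,ss = (756/205)·f/(1−f) ≈ 0.397 mcg/mL.
Regimen B: f = (1/2)^(50/22) ≈ 0.2069; Cmin,ss = (1650/205)·f/(1−f) ≈ 2.100 mcg/mL.
Difference ≈ 0.397 − 2.100 ≈ -1.703 mcg/mL.

-1.7 mcg/mL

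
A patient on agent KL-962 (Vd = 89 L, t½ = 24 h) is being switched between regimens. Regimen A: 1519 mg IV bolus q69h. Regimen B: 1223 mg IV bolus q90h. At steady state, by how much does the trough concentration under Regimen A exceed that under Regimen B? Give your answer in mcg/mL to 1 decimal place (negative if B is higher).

1.6 mcg/mL

Regimen A: f = (1/2)^(69/24) ≈ 0.1363; Cmin,ss = (1519/89)·f/(1−f) ≈ 2.693 mcg/mL.
Regimen B: f = (1/2)^(90/24) ≈ 0.0743; Cmin,ss = (1223/89)·f/(1−f) ≈ 1.103 mcg/mL.
Difference ≈ 2.693 − 1.103 ≈ 1.590 mcg/mL.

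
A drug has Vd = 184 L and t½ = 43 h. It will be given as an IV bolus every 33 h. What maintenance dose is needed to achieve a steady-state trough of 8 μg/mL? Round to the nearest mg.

τ/t½ = 33/43 ≈ 0.76744, so f = (1/2)^(33/43) ≈ 0.587458.
Cmin,ss = (D/Vd)·f/(1−f), so D = Cmin,ss·Vd·(1−f)/f.
D = 8 × 184 × (1−f)/f ≈ 8 × 184 × 0.70225 ≈ 1033.71 mg.

1034 mg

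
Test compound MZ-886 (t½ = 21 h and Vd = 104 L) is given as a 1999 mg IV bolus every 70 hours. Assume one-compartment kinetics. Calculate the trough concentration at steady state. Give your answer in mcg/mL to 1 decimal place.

2.1 mcg/mL

τ/t½ = 70/21 ≈ 3.3333, so fraction remaining f = (1/2)^(70/21) ≈ 0.0992.
At steady state, accumulation factor R = 1/(1 − e^(−kτ)) ≈ 1.1101.
Single-dose peak C₀ = D/Vd = 1999/104 ≈ 19.221 mcg/mL.
Steady-state peak Cmax,ss = C₀·R ≈ 19.221 × 1.1101 ≈ 21.337 mcg/mL.
Steady-state trough Cmin,ss = Cmax,ss·f ≈ 21.337 × 0.0992 ≈ 2.117 mcg/mL.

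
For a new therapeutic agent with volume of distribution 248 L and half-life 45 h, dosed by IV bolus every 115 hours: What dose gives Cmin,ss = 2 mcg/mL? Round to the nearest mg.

2420 mg

τ/t½ = 115/45 ≈ 2.5556, so f = (1/2)^(115/45) ≈ 0.170099.
Cmin,ss = (D/Vd)·f/(1−f), so D = Cmin,ss·Vd·(1−f)/f.
D = 2 × 248 × (1−f)/f ≈ 2 × 248 × 4.87893 ≈ 2419.95 mg.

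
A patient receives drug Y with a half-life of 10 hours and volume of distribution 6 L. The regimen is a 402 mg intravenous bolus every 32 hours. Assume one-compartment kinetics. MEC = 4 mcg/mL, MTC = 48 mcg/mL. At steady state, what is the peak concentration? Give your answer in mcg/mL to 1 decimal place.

Over one 32-h interval, 32/10 ≈ 3.2 half-lives elapse, leaving f ≈ 0.1088 of each dose.
At steady state, accumulation factor R = 1/(1 − e^(−kτ)) ≈ 1.1221.
Each bolus raises the concentration by D/Vd = 402/6 ≈ 67.000 mcg/mL.
Cmax,ss = C₀/(1 − f) ≈ 67.000/0.8912 ≈ 75.180 mcg/mL.
Peak 75.2 mcg/mL vs MTC 48 mcg/mL: exceeds toxic threshold.

75.2 mcg/mL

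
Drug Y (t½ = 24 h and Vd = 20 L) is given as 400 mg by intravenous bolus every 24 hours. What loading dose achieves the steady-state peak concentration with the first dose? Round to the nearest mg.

f = (1/2)^(24/24) ≈ 0.500000; accumulation ratio R = 1/(1−f) ≈ 2.00000.
Loading dose to hit Cmax,ss on first dose: D_load = D_maint·R ≈ 400 × 2.00000 ≈ 800.00 mg.

800 mg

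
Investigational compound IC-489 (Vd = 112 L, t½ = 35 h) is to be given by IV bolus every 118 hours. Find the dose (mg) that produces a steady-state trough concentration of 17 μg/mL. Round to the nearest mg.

τ/t½ = 118/35 ≈ 3.3714, so f = (1/2)^(118/35) ≈ 0.096627.
Cmin,ss = (D/Vd)·f/(1−f), so D = Cmin,ss·Vd·(1−f)/f.
D = 17 × 112 × (1−f)/f ≈ 17 × 112 × 9.34907 ≈ 17800.63 mg.

17801 mg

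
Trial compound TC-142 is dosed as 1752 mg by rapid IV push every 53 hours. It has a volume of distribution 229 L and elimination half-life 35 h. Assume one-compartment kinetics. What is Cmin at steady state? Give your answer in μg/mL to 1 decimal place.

4.1 μg/mL

τ/t½ = 53/35 ≈ 1.5143, so fraction remaining f = (1/2)^(53/35) ≈ 0.3501.
Accumulation ratio R = 1/(1 − f) ≈ 1/0.6499 ≈ 1.5387.
Each bolus raises the concentration by D/Vd = 1752/229 ≈ 7.651 μg/mL.
Steady-state peak Cmax,ss = C₀·R ≈ 7.651 × 1.5387 ≈ 11.773 μg/mL.
One interval later, Cmin,ss = Cmax,ss·e^(−kτ) ≈ 11.773 × 0.3501 ≈ 4.122 μg/mL.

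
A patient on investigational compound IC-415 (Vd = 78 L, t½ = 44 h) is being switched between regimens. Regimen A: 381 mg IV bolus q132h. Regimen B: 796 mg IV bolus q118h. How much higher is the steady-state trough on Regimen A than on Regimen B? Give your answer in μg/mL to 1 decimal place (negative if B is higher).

Regimen A: f = (1/2)^(132/44) ≈ 0.1250; Cmin,ss = (381/78)·f/(1−f) ≈ 0.698 μg/mL.
Regimen B: f = (1/2)^(118/44) ≈ 0.1558; Cmin,ss = (796/78)·f/(1−f) ≈ 1.883 μg/mL.
Difference ≈ 0.698 − 1.883 ≈ -1.185 μg/mL.

-1.2 μg/mL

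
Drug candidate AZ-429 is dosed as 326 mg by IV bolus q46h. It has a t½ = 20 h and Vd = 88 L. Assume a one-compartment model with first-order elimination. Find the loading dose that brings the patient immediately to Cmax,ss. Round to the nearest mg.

f = (1/2)^(46/20) ≈ 0.203063; accumulation ratio R = 1/(1−f) ≈ 1.25480.
Loading dose to hit Cmax,ss on first dose: D_load = D_maint·R ≈ 326 × 1.25480 ≈ 409.06 mg.

409 mg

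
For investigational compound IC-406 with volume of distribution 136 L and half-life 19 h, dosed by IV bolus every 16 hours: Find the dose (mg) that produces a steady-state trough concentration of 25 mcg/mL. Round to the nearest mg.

τ/t½ = 16/19 ≈ 0.84211, so f = (1/2)^(16/19) ≈ 0.557829.
Cmin,ss = (D/Vd)·f/(1−f), so D = Cmin,ss·Vd·(1−f)/f.
D = 25 × 136 × (1−f)/f ≈ 25 × 136 × 0.79266 ≈ 2695.04 mg.

2695 mg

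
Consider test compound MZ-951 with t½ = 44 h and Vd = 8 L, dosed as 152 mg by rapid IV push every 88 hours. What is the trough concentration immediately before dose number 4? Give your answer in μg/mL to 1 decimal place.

6.2 μg/mL

f = (1/2)^(τ/t½) = (1/2)^(88/44) ≈ 0.2500.
C₀ = D/Vd = 152/8 ≈ 19.000 μg/mL.
Before the 4th dose, 3 doses have been given. Superposition: Cmin = C₀·(f + f² + … + f^3).
≈ 19.000 × (0.2500 + 0.0625 + 0.0156) ≈ 19.000 × 0.3281 ≈ 6.234 μg/mL.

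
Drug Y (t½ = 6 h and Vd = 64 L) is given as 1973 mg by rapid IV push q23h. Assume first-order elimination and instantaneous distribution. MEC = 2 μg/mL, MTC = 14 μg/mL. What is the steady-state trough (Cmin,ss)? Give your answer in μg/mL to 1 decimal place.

2.3 μg/mL

k = ln2/t½ = ln2/6 ≈ 0.115525 h⁻¹; fraction remaining f = e^(−kτ) = e^(−0.115525×23) ≈ 0.0702.
Single-dose peak C₀ = D/Vd = 1973/64 ≈ 30.828 μg/mL.
Steady-state trough Cmin,ss = C₀·f/(1−f) ≈ 30.828 × 0.0702/0.9298 ≈ 2.328 μg/mL.
Trough 2.3 μg/mL vs MEC 2 μg/mL: adequate.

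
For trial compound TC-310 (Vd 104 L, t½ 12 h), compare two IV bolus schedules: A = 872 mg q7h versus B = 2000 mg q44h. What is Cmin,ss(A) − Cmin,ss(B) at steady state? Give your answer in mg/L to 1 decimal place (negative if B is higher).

15.2 mg/L

Regimen A: f = (1/2)^(7/12) ≈ 0.6674; Cmin,ss = (872/104)·f/(1−f) ≈ 16.825 mg/L.
Regimen B: f = (1/2)^(44/12) ≈ 0.0787; Cmin,ss = (2000/104)·f/(1−f) ≈ 1.643 mg/L.
Difference ≈ 16.825 − 1.643 ≈ 15.182 mg/L.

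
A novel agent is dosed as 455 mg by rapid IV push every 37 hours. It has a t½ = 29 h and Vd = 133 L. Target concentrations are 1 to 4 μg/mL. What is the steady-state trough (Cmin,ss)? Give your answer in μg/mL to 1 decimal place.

2.4 μg/mL

k = ln2/t½ = ln2/29 ≈ 0.023902 h⁻¹; fraction remaining f = e^(−kτ) = e^(−0.023902×37) ≈ 0.4130.
At steady state, accumulation factor R = 1/(1 − e^(−kτ)) ≈ 1.7036.
Single-dose peak C₀ = D/Vd = 455/133 ≈ 3.421 μg/mL.
Steady-state peak Cmax,ss = C₀·R ≈ 3.421 × 1.7036 ≈ 5.828 μg/mL.
Steady-state trough Cmin,ss = Cmax,ss·f ≈ 5.828 × 0.4130 ≈ 2.407 μg/mL.
Trough 2.4 μg/mL vs MEC 1 μg/mL: adequate.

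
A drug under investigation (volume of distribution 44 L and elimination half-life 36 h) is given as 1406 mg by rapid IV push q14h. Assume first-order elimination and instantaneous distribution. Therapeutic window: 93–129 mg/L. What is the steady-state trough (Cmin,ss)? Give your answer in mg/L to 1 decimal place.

τ/t½ = 14/36 ≈ 0.38889, so fraction remaining f = (1/2)^(14/36) ≈ 0.7637.
Single-dose peak C₀ = D/Vd = 1406/44 ≈ 31.955 mg/L.
Steady-state trough Cmin,ss = C₀·f/(1−f) ≈ 31.955 × 0.7637/0.2363 ≈ 103.276 mg/L.
Trough 103.3 mg/L vs MEC 93 mg/L: adequate.

103.3 mg/L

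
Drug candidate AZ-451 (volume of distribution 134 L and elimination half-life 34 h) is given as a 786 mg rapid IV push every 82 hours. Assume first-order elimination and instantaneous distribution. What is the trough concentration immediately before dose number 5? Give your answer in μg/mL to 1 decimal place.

1.4 μg/mL

f = (1/2)^(τ/t½) = (1/2)^(82/34) ≈ 0.1879.
C₀ = D/Vd = 786/134 ≈ 5.866 μg/mL.
Before the 5th dose, 4 doses have been given. Superposition: Cmin = C₀·(f + f² + … + f^4).
≈ 5.866 × (0.1879 + 0.0353 + 0.0066 + 0.0012) ≈ 5.866 × 0.2310 ≈ 1.355 μg/mL.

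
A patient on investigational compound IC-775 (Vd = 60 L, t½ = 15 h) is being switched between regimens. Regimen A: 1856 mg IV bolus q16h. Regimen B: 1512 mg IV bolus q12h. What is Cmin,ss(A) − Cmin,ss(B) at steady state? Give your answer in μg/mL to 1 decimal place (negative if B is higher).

Regimen A: f = (1/2)^(16/15) ≈ 0.4774; Cmin,ss = (1856/60)·f/(1−f) ≈ 28.258 μg/mL.
Regimen B: f = (1/2)^(12/15) ≈ 0.5743; Cmin,ss = (1512/60)·f/(1−f) ≈ 33.997 μg/mL.
Difference ≈ 28.258 − 33.997 ≈ -5.739 μg/mL.

-5.7 μg/mL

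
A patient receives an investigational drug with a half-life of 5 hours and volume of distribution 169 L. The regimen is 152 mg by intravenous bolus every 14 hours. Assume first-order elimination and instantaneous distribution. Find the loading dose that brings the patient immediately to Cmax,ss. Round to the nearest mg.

f = (1/2)^(14/5) ≈ 0.143587; accumulation ratio R = 1/(1−f) ≈ 1.16766.
Loading dose to hit Cmax,ss on first dose: D_load = D_maint·R ≈ 152 × 1.16766 ≈ 177.48 mg.

177 mg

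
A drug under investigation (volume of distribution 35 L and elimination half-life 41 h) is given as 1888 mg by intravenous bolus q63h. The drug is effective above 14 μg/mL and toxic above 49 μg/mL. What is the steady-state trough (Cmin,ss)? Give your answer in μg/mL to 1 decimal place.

28.4 μg/mL

k = ln2/t½ = ln2/41 ≈ 0.016906 h⁻¹; fraction remaining f = e^(−kτ) = e^(−0.016906×63) ≈ 0.3447.
Single-dose peak C₀ = D/Vd = 1888/35 ≈ 53.943 μg/mL.
Steady-state trough Cmin,ss = C₀·f/(1−f) ≈ 53.943 × 0.3447/0.6553 ≈ 28.375 μg/mL.
Trough 28.4 μg/mL vs MEC 14 μg/mL: adequate.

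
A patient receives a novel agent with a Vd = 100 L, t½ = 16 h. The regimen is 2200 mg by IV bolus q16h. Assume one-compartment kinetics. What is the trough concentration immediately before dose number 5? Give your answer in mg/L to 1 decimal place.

20.6 mg/L

f = (1/2)^(τ/t½) = (1/2)^(16/16) ≈ 0.5000.
C₀ = D/Vd = 2200/100 ≈ 22.000 mg/L.
Before the 5th dose, 4 doses have been given. Superposition: Cmin = C₀·(f + f² + … + f^4).
≈ 22.000 × (0.5000 + 0.2500 + 0.1250 + 0.0625) ≈ 22.000 × 0.9375 ≈ 20.625 mg/L.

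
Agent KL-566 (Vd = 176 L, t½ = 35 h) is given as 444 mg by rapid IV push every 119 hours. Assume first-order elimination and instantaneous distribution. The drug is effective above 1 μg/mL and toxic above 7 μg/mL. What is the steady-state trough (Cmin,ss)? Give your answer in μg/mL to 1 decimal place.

0.3 μg/mL

k = ln2/t½ = ln2/35 ≈ 0.019804 h⁻¹; fraction remaining f = e^(−kτ) = e^(−0.019804×119) ≈ 0.0947.
Accumulation ratio R = 1/(1 − f) ≈ 1/0.9053 ≈ 1.1046.
Single-dose peak C₀ = D/Vd = 444/176 ≈ 2.523 μg/mL.
Steady-state peak Cmax,ss = C₀·R ≈ 2.523 × 1.1046 ≈ 2.787 μg/mL.
Steady-state trough Cmin,ss = Cmax,ss·f ≈ 2.787 × 0.0947 ≈ 0.264 μg/mL.
Trough 0.3 μg/mL vs MEC 1 μg/mL: subtherapeutic.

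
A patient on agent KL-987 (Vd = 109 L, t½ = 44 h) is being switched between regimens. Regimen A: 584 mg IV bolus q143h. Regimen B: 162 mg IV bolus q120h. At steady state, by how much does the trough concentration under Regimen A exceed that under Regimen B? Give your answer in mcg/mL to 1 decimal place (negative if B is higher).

0.4 mcg/mL

Regimen A: f = (1/2)^(143/44) ≈ 0.1051; Cmin,ss = (584/109)·f/(1−f) ≈ 0.629 mcg/mL.
Regimen B: f = (1/2)^(120/44) ≈ 0.1510; Cmin,ss = (162/109)·f/(1−f) ≈ 0.264 mcg/mL.
Difference ≈ 0.629 − 0.264 ≈ 0.365 mcg/mL.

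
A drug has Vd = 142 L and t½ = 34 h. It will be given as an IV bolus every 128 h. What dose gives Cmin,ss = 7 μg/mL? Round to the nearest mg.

τ/t½ = 128/34 ≈ 3.7647, so f = (1/2)^(128/34) ≈ 0.073572.
Cmin,ss = (D/Vd)·f/(1−f), so D = Cmin,ss·Vd·(1−f)/f.
D = 7 × 142 × (1−f)/f ≈ 7 × 142 × 12.59213 ≈ 12516.58 mg.

12517 mg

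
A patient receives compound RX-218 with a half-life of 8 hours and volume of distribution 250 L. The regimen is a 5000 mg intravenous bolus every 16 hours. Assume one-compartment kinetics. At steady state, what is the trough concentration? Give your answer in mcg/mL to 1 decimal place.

τ = 16 h = 2 half-lives, so f = (1/2)^2 = 0.25.
Accumulation ratio R = 1/(1 − f) = 1/0.75 = 4/3.
Single-dose peak C₀ = D/Vd = 5000/250 = 20 mcg/mL.
Steady-state peak Cmax,ss = C₀·R = 20 × 4/3 ≈ 26.667 mcg/mL.
Steady-state trough Cmin,ss = Cmax,ss·f ≈ 26.667 × 0.25 ≈ 6.667 mcg/mL.

6.7 mcg/mL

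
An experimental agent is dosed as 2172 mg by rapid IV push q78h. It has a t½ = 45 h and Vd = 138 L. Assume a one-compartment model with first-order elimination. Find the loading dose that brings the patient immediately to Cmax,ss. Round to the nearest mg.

f = (1/2)^(78/45) ≈ 0.300756; accumulation ratio R = 1/(1−f) ≈ 1.43012.
Loading dose to hit Cmax,ss on first dose: D_load = D_maint·R ≈ 2172 × 1.43012 ≈ 3106.22 mg.

3106 mg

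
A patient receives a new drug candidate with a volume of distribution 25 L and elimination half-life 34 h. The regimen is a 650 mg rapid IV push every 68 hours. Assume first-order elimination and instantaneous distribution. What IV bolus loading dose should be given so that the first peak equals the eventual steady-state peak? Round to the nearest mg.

f = (1/2)^(68/34) ≈ 0.250000; accumulation ratio R = 1/(1−f) ≈ 1.33333.
Loading dose to hit Cmax,ss on first dose: D_load = D_maint·R ≈ 650 × 1.33333 ≈ 866.66 mg.

867 mg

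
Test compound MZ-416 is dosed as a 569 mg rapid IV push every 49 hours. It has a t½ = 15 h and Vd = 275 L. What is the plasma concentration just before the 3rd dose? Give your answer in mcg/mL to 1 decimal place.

0.2 mcg/mL

f = (1/2)^(τ/t½) = (1/2)^(49/15) ≈ 0.1039.
C₀ = D/Vd = 569/275 ≈ 2.069 mcg/mL.
Before the 3rd dose, 2 doses have been given. Superposition: Cmin = C₀·(f + f²).
≈ 2.069 × (0.1039 + 0.0108) ≈ 2.069 × 0.1147 ≈ 0.237 mcg/mL.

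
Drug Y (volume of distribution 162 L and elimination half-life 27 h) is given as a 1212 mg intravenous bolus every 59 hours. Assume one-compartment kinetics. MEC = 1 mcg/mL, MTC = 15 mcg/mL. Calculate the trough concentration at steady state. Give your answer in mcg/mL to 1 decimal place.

Over one 59-h interval, 59/27 ≈ 2.1852 half-lives elapse, leaving f ≈ 0.2199 of each dose.
Accumulation ratio R = 1/(1 − f) ≈ 1/0.7801 ≈ 1.2819.
Each bolus raises the concentration by D/Vd = 1212/162 ≈ 7.481 mcg/mL.
Steady-state peak Cmax,ss = C₀·R ≈ 7.481 × 1.2819 ≈ 9.590 mcg/mL.
One interval later, Cmin,ss = Cmax,ss·e^(−kτ) ≈ 9.590 × 0.2199 ≈ 2.109 mcg/mL.
Trough 2.1 mcg/mL vs MEC 1 mcg/mL: adequate.

2.1 mcg/mL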